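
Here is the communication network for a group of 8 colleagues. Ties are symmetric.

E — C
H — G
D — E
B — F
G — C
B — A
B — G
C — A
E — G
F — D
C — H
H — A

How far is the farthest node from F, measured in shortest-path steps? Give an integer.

Distances from F: A:2, B:1, C:3, D:1, E:2, G:2, H:3.
The largest is 3 (to C and H), so the eccentricity of F is 3.

3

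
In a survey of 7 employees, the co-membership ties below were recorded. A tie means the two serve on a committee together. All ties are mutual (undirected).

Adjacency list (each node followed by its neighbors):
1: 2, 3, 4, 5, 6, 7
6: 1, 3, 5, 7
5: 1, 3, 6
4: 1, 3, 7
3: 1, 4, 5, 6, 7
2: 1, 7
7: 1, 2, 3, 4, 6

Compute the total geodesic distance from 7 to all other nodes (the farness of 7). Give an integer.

7

Distances from 7: 1:1, 2:1, 3:1, 4:1, 5:2, 6:1.
Sum = 1 + 1 + 1 + 1 + 2 + 1 = 7.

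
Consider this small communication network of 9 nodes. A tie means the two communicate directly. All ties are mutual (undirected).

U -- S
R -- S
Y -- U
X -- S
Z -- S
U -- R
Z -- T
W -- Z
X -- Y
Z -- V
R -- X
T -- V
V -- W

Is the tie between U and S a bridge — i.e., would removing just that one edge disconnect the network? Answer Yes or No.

Even without that edge, U still reaches S via U – R – S, so the network stays connected. Not a bridge.

No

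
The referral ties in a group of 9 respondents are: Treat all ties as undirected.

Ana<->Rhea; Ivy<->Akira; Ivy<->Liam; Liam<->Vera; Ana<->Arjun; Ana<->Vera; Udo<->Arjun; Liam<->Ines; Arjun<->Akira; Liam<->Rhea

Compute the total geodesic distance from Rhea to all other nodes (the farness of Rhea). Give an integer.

16

Distances from Rhea: Akira:3, Ana:1, Arjun:2, Ines:2, Ivy:2, Liam:1, Udo:3, Vera:2.
Sum = 3 + 1 + 2 + 2 + 2 + 1 + 3 + 2 = 16.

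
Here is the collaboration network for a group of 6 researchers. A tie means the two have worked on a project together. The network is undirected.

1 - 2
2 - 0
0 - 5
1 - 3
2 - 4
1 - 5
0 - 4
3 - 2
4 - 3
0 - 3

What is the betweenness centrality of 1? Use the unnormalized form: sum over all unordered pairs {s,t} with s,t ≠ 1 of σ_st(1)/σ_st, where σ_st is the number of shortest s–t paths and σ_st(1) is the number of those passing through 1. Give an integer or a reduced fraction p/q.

Pairs whose geodesics pass through 1 — 5–3: 1/2; 5–2: 1/2.
All other pairs contribute 0.
Summing the contributions gives betweenness(1) = 1.

1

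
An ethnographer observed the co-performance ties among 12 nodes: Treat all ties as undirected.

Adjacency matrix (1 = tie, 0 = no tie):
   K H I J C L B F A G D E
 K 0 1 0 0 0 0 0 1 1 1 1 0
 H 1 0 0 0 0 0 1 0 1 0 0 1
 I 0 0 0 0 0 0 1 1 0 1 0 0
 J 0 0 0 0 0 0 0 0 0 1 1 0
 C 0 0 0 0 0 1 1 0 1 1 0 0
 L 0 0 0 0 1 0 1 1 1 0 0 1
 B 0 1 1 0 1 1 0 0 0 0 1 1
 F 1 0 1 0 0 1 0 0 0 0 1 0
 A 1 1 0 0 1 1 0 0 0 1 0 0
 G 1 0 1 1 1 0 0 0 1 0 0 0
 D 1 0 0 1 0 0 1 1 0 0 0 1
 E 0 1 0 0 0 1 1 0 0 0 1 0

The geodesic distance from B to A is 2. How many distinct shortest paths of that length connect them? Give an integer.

3

The shortest distance is 2. The length-2 paths are: B–H–A; B–C–A; B–L–A.
That gives 3 distinct shortest paths.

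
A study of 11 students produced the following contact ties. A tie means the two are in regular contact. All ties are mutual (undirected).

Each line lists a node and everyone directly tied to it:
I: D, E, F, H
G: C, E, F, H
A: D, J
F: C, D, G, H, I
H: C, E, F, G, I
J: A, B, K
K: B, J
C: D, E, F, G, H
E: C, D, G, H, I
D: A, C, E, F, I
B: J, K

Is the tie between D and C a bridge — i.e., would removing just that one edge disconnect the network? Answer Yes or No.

Even without that edge, D still reaches C via D – F – C, so the network stays connected. Not a bridge.

No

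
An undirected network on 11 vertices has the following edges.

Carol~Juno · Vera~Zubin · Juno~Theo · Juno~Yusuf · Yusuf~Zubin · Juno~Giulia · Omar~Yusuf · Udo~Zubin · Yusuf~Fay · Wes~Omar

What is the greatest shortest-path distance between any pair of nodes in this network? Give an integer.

4

Eccentricity of each node (its greatest distance to any other): Carol:4, Fay:3, Giulia:4, Juno:3, Omar:3, Theo:4, Udo:4, Vera:4, Wes:4, Yusuf:2, Zubin:3.
The maximum eccentricity is 4, realized for instance by the pair Giulia–Udo via Giulia – Juno – Yusuf – Zubin – Udo. So the diameter is 4.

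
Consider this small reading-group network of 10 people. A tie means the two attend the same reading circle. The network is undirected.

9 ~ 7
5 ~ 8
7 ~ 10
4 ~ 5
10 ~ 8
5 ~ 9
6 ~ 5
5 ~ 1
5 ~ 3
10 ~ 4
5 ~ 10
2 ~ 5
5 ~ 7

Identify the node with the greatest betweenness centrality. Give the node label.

Unnormalized betweenness of each node: 1:0, 2:0, 3:0, 4:0, 5:30, 6:0, 7:1/2, 8:0, 9:0, 10:3/2.
5 has the largest value, 30, making it the main broker — the node through which the most shortest paths run.

5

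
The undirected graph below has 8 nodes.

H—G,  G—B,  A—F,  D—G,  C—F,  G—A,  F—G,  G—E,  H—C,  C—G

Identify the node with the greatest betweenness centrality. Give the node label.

Unnormalized betweenness of each node: A:0, B:0, C:1/2, D:0, E:0, F:1/2, G:17, H:0.
G has the largest value, 17, making it the main broker — the node through which the most shortest paths run.

G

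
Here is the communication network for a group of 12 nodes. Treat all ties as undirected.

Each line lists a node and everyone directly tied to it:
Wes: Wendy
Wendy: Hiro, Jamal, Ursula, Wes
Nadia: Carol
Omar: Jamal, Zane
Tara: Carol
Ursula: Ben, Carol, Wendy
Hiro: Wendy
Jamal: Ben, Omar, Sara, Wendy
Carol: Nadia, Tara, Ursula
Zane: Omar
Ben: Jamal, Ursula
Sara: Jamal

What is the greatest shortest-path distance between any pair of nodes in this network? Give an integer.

Eccentricity of each node (its greatest distance to any other): Ben:3, Carol:5, Hiro:4, Jamal:4, Nadia:6, Omar:5, Sara:5, Tara:6, Ursula:4, Wendy:3, Wes:4, Zane:6.
The maximum eccentricity is 6, realized for instance by the pair Tara–Zane via Tara – Carol – Ursula – Ben – Jamal – Omar – Zane. So the diameter is 6.

6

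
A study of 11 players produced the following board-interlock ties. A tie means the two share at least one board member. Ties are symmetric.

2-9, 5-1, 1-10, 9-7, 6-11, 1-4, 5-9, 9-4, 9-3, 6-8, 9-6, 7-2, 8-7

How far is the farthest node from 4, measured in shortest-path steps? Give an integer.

Distances from 4: 1:1, 2:2, 3:2, 5:2, 6:2, 7:2, 8:3, 9:1, 10:2, 11:3.
The largest is 3 (to 8 and 11), so the eccentricity of 4 is 3.

3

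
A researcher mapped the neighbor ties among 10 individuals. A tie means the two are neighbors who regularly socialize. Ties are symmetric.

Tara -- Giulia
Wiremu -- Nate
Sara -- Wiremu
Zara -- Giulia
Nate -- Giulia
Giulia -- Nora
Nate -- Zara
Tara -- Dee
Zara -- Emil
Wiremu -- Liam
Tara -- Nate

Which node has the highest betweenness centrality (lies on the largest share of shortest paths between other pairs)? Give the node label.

Nate

Unnormalized betweenness of each node: Dee:0, Emil:0, Giulia:10, Liam:0, Nate:20, Nora:0, Sara:0, Tara:8, Wiremu:15, Zara:8.
Nate has the largest value, 20, making it the main broker — the node through which the most shortest paths run.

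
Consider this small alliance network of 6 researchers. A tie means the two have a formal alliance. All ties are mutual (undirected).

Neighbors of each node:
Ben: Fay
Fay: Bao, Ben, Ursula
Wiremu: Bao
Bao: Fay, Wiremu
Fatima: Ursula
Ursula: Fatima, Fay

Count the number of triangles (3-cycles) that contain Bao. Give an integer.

Bao's neighbors are Fay and Wiremu, but none of them are tied to each other, so no triangle contains Bao.

0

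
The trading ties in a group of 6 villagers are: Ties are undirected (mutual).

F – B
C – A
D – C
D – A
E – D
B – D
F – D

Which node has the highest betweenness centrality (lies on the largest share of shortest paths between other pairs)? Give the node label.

D

Unnormalized betweenness of each node: A:0, B:0, C:0, D:8, E:0, F:0.
D has the largest value, 8, making it the main broker — the node through which the most shortest paths run.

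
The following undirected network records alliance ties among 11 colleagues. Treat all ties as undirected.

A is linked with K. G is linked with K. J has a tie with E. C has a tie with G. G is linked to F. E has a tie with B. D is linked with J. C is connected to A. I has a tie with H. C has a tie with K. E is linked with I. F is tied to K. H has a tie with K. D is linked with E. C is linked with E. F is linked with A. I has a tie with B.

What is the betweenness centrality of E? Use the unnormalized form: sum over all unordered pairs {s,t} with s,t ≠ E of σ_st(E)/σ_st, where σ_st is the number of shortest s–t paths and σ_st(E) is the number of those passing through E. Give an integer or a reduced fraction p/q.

Pairs whose geodesics pass through E — K–D: 1; K–B: 1/2; K–J: 1; A–D: 1; A–B: 1; A–J: 1; A–I: 1/2; G–D: 1; G–B: 1; G–J: 1; G–I: 1/2; C–D: 1; C–B: 1; C–J: 1 … (+10 more pairs).
All other pairs contribute 0.
Summing the contributions gives betweenness(E) = 89/4.

89/4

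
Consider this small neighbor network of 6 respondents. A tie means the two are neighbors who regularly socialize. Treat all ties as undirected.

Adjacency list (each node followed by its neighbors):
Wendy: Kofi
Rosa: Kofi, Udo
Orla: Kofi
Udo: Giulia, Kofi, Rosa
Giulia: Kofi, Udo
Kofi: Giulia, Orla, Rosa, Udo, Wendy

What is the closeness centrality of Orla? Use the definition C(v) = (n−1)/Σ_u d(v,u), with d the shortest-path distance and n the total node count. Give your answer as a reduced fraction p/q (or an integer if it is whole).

5/9

Distances from Orla: Giulia:2, Kofi:1, Rosa:2, Udo:2, Wendy:2. Sum = 9.
n = 6, so closeness = 5/9.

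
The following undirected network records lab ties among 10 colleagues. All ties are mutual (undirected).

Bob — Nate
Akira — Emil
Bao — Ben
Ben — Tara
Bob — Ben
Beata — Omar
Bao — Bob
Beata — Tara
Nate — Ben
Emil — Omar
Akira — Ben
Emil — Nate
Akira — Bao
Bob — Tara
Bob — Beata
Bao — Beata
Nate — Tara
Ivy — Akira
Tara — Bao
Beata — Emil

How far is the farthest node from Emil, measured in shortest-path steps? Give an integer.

2

Distances from Emil: Akira:1, Bao:2, Beata:1, Ben:2, Bob:2, Ivy:2, Nate:1, Omar:1, Tara:2.
The largest is 2 (to Tara, Bob, Ben, Bao, and Ivy), so the eccentricity of Emil is 2.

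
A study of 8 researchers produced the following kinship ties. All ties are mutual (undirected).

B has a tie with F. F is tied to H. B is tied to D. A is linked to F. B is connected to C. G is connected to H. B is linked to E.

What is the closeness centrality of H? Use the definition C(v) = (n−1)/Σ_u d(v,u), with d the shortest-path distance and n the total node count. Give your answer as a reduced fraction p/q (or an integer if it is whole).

Distances from H: A:2, B:2, C:3, D:3, E:3, F:1, G:1. Sum = 15.
n = 8, so closeness = 7/15.

7/15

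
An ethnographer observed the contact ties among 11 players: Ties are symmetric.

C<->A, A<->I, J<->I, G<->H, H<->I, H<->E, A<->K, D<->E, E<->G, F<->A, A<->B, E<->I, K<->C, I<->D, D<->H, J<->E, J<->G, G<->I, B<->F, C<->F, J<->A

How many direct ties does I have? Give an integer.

6

I is directly tied to A, D, E, G, H, and J. That is 6 neighbors, so the degree of I is 6.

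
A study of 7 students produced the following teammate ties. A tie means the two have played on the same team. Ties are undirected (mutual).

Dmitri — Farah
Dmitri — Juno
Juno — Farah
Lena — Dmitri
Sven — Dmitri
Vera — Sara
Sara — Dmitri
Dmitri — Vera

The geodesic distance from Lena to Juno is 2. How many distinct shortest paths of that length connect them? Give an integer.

The shortest distance is 2, and the only length-2 path is Lena–Dmitri–Juno. So there is exactly 1 shortest path.

1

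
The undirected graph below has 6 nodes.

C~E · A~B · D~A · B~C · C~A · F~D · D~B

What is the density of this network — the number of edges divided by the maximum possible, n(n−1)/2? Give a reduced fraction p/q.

There are 7 edges and 6 nodes, so the maximum possible is C(6,2) = 15.
Density = 7/15.

7/15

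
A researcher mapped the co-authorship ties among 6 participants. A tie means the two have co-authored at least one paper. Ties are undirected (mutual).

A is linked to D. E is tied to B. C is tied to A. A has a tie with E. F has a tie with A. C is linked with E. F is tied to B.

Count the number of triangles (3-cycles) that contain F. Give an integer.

F's neighbors are A and B, but none of them are tied to each other, so no triangle contains F.

0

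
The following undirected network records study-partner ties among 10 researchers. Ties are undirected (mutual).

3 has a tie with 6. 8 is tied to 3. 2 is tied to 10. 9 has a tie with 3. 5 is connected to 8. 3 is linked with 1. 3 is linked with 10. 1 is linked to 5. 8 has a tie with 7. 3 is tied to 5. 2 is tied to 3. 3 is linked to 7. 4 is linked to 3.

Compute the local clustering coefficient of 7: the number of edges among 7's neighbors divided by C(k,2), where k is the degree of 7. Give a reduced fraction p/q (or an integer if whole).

7's neighbors: 3 and 8 (k = 2).
Possible neighbor pairs: C(2,2) = 1. Edges among them: 3–8 → e = 1.
Clustering(7) = 1/1.

1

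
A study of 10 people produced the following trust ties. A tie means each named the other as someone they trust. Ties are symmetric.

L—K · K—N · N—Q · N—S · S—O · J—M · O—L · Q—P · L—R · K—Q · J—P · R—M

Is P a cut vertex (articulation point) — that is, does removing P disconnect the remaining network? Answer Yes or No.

No

Even without P, every remaining node can still reach every other (the residual graph is connected), so P is not a cut vertex.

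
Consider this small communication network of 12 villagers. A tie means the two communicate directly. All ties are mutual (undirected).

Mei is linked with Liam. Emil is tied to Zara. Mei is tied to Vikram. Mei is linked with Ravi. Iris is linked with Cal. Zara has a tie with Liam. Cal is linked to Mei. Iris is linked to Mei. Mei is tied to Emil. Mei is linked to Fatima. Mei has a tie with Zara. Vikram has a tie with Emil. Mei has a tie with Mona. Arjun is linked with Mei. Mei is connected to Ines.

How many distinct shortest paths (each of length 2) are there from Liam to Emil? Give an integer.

2

The shortest distance is 2. The length-2 paths are: Liam–Mei–Emil; Liam–Zara–Emil.
That gives 2 distinct shortest paths.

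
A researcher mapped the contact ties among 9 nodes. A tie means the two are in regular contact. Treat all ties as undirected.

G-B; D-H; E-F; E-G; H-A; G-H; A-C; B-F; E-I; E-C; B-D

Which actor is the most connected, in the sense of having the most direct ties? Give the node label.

E

Degrees — A:2, B:3, C:2, D:2, E:4, F:2, G:3, H:3, I:1.
The maximum is 4, attained only by E.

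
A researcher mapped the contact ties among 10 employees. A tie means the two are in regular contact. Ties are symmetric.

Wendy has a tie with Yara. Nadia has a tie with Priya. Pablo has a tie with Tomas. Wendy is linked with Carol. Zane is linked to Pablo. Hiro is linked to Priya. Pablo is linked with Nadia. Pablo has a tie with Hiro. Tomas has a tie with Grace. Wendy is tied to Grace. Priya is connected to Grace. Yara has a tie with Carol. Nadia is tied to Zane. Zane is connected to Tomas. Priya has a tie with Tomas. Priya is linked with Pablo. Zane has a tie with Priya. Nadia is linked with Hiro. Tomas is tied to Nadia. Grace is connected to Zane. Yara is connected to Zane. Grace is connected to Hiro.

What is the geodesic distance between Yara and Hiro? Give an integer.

3

One shortest route is Yara – Zane – Priya – Hiro, which uses 3 edges, and at distance 2 from Yara we only reach {Grace, Nadia, Pablo, Priya, Tomas}, which does not include Hiro. So d(Yara,Hiro) = 3.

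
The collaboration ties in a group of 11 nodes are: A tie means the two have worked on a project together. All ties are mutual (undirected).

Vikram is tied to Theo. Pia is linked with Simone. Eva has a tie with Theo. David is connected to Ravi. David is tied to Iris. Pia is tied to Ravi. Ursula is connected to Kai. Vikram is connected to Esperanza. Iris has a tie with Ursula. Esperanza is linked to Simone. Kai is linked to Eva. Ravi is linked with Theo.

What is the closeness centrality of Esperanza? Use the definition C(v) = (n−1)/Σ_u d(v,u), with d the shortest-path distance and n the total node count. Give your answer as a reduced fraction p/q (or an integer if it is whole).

Distances from Esperanza: David:4, Eva:3, Iris:5, Kai:4, Pia:2, Ravi:3, Simone:1, Theo:2, Ursula:5, Vikram:1. Sum = 30.
n = 11, so closeness = 10/30 = 1/3.

1/3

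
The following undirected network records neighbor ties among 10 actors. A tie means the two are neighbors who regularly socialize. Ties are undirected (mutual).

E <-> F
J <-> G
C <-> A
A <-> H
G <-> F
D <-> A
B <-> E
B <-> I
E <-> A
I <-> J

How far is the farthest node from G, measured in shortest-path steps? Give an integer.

4

Distances from G: A:3, B:3, C:4, D:4, E:2, F:1, H:4, I:2, J:1.
The largest is 4 (to H, C, and D), so the eccentricity of G is 4.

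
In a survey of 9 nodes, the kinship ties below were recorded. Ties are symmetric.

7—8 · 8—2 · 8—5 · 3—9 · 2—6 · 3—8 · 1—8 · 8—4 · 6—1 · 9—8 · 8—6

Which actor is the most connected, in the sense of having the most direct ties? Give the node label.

Degrees — 1:2, 2:2, 3:2, 4:1, 5:1, 6:3, 7:1, 8:8, 9:2.
The maximum is 8, attained only by 8.

8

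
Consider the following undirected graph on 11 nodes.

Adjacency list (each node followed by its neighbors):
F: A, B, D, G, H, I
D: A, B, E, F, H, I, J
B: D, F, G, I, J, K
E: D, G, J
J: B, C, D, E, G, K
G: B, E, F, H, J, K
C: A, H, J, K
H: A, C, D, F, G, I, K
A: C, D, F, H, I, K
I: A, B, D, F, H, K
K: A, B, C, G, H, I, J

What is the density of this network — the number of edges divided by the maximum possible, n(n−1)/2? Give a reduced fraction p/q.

There are 32 edges and 11 nodes, so the maximum possible is C(11,2) = 55.
Density = 32/55.

32/55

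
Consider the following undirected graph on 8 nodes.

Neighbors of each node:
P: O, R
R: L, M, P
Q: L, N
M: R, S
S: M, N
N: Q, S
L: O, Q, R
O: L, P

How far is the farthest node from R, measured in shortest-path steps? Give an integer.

3

Distances from R: L:1, M:1, N:3, O:2, P:1, Q:2, S:2.
The largest is 3 (to N), so the eccentricity of R is 3.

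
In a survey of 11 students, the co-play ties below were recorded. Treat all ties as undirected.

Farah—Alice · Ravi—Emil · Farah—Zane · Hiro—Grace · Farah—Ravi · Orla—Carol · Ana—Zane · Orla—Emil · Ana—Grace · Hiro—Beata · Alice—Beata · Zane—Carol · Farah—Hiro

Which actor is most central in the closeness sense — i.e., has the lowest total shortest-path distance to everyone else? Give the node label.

Farah

Farness (sum of distances to all others) for each node — Alice:24, Ana:24, Beata:28, Carol:24, Emil:27, Farah:17, Grace:25, Hiro:21, Orla:29, Ravi:22, Zane:19.
The smallest farness is 17, for Farah, so Farah has the highest closeness.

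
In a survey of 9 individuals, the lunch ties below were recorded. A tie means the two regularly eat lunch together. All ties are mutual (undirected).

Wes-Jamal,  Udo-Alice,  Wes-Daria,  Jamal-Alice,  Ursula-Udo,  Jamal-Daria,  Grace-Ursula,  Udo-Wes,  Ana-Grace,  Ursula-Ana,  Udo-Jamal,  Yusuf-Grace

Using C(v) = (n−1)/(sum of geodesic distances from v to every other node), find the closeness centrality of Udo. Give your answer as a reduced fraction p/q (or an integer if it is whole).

Distances from Udo: Alice:1, Ana:2, Daria:2, Grace:2, Jamal:1, Ursula:1, Wes:1, Yusuf:3. Sum = 13.
n = 9, so closeness = 8/13.

8/13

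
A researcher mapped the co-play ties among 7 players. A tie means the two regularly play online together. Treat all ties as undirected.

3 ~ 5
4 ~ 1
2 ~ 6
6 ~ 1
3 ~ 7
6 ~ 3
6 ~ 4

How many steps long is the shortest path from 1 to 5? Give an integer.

3

One shortest route is 1 – 6 – 3 – 5, which uses 3 edges, and at distance 2 from 1 we only reach {2, 3}, which does not include 5. So d(1,5) = 3.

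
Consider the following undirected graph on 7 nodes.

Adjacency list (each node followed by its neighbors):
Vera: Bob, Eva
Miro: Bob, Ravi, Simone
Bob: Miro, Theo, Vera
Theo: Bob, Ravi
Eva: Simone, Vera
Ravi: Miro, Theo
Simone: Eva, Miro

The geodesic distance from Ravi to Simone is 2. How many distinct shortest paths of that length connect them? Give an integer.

1

The shortest distance is 2, and the only length-2 path is Ravi–Miro–Simone. So there is exactly 1 shortest path.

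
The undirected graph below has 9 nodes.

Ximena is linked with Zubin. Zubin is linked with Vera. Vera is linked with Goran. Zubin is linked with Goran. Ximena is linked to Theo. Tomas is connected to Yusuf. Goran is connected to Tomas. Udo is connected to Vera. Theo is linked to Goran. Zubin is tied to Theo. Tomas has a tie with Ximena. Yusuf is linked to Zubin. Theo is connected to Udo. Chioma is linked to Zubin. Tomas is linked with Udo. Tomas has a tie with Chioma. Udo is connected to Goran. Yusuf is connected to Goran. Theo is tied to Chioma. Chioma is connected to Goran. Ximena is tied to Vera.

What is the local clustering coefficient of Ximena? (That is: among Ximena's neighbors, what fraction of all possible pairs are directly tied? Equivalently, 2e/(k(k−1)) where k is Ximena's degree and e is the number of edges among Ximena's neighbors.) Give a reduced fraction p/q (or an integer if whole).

1/3

Ximena's neighbors: Theo, Tomas, Vera, and Zubin (k = 4).
Possible neighbor pairs: C(4,2) = 6. Edges among them: Theo–Zubin, Vera–Zubin → e = 2.
Clustering(Ximena) = 2/6 = 1/3.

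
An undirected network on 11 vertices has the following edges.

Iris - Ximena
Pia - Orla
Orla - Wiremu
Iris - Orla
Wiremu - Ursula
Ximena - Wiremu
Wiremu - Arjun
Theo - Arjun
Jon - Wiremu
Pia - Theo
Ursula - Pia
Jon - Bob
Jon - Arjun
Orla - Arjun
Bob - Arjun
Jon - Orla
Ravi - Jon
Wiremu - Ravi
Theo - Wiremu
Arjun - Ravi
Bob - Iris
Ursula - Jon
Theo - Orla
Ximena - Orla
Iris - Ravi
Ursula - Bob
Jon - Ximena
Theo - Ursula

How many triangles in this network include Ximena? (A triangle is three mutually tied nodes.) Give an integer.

Ximena's neighbors: Iris, Jon, Orla, and Wiremu.
Neighbor pairs that are themselves tied: Ximena–Iris–Orla; Ximena–Jon–Orla; Ximena–Jon–Wiremu; Ximena–Orla–Wiremu. Each forms one triangle with Ximena, for 4 in total.

4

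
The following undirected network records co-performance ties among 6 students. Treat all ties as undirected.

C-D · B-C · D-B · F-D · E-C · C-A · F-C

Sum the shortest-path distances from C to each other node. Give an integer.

5

Distances from C: A:1, B:1, D:1, E:1, F:1.
Sum = 1 + 1 + 1 + 1 + 1 = 5.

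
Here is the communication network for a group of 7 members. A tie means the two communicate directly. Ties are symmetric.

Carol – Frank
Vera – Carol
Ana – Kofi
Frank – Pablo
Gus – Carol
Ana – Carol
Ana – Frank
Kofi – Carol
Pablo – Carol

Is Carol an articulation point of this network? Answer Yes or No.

Yes

Removing Carol leaves {Ana, Frank, Kofi, and Pablo} with no path to {Gus}, so the network splits into 3 components. Carol is a cut vertex.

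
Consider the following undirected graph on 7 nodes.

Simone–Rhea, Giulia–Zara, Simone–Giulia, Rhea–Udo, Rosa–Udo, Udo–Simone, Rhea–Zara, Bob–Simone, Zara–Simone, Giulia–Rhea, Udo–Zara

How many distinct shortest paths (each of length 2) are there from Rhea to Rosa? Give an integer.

The shortest distance is 2, and the only length-2 path is Rhea–Udo–Rosa. So there is exactly 1 shortest path.

1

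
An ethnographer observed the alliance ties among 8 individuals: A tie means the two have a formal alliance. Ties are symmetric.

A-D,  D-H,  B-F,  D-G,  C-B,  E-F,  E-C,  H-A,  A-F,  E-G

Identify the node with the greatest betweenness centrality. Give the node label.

F

Unnormalized betweenness of each node: A:31/6, B:4/3, C:1, D:17/6, E:17/3, F:43/6, G:17/6, H:0.
F has the largest value, 43/6, making it the main broker — the node through which the most shortest paths run.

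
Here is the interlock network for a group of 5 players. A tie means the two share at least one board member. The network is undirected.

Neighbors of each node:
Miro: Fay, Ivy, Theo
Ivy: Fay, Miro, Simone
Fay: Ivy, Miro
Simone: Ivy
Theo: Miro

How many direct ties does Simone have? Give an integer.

1

Simone is directly tied to Ivy. That is 1 neighbor, so the degree of Simone is 1.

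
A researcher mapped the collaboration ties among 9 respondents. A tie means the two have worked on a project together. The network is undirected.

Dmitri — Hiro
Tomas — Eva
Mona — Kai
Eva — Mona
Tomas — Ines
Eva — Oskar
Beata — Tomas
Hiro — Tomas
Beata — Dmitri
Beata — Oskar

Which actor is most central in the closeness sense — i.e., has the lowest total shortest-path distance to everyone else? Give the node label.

Tomas

Farness (sum of distances to all others) for each node — Beata:16, Dmitri:21, Eva:14, Hiro:18, Ines:20, Kai:26, Mona:19, Oskar:17, Tomas:13.
The smallest farness is 13, for Tomas, so Tomas has the highest closeness.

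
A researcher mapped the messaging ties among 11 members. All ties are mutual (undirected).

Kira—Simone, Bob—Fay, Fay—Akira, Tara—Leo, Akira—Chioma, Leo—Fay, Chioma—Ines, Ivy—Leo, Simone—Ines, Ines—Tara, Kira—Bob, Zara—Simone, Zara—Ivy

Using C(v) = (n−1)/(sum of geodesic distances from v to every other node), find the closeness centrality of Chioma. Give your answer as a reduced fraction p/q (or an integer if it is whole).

5/12

Distances from Chioma: Akira:1, Bob:3, Fay:2, Ines:1, Ivy:4, Kira:3, Leo:3, Simone:2, Tara:2, Zara:3. Sum = 24.
n = 11, so closeness = 10/24 = 5/12.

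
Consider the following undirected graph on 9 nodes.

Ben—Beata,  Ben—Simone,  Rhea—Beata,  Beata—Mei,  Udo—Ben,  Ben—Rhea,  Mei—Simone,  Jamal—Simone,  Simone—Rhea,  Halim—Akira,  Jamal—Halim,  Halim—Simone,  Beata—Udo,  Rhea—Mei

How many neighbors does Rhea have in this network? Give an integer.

Rhea is directly tied to Beata, Ben, Mei, and Simone. That is 4 neighbors, so the degree of Rhea is 4.

4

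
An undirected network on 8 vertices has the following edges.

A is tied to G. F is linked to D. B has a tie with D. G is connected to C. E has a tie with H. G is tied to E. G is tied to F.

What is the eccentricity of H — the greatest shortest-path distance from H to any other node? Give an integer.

Distances from H: A:3, B:5, C:3, D:4, E:1, F:3, G:2.
The largest is 5 (to B), so the eccentricity of H is 5.

5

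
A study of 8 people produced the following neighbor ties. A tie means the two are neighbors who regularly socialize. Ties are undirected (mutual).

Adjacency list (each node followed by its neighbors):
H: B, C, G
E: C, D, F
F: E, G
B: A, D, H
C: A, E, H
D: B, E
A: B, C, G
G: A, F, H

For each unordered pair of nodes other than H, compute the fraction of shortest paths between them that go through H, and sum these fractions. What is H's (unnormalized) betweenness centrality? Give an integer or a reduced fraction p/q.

Pairs whose geodesics pass through H — D–G: 1/3; B–C: 1/2; B–G: 1/2; B–F: 1/3; C–G: 1/2.
All other pairs contribute 0.
Summing the contributions gives betweenness(H) = 13/6.

13/6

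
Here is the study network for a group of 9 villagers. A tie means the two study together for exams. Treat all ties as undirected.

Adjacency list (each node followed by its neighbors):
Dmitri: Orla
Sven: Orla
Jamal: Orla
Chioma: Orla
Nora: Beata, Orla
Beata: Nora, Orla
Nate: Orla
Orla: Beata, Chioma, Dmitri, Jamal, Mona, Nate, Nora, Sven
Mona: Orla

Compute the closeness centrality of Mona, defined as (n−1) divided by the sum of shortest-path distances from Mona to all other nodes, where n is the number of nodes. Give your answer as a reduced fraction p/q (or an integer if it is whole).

Distances from Mona: Beata:2, Chioma:2, Dmitri:2, Jamal:2, Nate:2, Nora:2, Orla:1, Sven:2. Sum = 15.
n = 9, so closeness = 8/15.

8/15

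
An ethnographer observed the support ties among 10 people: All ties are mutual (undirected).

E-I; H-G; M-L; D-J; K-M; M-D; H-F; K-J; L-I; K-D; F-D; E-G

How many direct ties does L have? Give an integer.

L is directly tied to I and M. That is 2 neighbors, so the degree of L is 2.

2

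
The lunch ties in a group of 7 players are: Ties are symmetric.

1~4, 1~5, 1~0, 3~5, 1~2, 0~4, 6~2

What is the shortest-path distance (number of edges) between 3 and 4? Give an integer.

One shortest route is 3 – 5 – 1 – 4, which uses 3 edges, and at distance 2 from 3 we only reach {1}, which does not include 4. So d(3,4) = 3.

3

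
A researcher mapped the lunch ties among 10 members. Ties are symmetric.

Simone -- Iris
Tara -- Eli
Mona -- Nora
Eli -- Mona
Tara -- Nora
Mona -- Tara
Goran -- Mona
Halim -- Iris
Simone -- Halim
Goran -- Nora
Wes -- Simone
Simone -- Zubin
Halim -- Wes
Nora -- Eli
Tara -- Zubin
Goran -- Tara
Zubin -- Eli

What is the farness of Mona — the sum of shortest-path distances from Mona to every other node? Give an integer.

21

Distances from Mona: Eli:1, Goran:1, Halim:4, Iris:4, Nora:1, Simone:3, Tara:1, Wes:4, Zubin:2.
Sum = 1 + 1 + 4 + 4 + 1 + 3 + 1 + 4 + 2 = 21.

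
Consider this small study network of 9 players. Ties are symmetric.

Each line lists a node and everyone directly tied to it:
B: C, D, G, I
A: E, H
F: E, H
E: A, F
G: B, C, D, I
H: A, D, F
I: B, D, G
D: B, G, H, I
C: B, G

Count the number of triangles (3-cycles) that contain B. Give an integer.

B's neighbors: C, D, G, and I.
Neighbor pairs that are themselves tied: B–C–G; B–D–G; B–D–I; B–G–I. Each forms one triangle with B, for 4 in total.

4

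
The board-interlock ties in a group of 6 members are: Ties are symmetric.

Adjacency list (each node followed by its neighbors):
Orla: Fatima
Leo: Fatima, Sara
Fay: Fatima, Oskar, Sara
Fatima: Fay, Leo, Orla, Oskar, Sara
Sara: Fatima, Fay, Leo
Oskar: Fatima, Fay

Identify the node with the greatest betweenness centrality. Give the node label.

Fatima

Unnormalized betweenness of each node: Fatima:6, Fay:1/2, Leo:0, Orla:0, Oskar:0, Sara:1/2.
Fatima has the largest value, 6, making it the main broker — the node through which the most shortest paths run.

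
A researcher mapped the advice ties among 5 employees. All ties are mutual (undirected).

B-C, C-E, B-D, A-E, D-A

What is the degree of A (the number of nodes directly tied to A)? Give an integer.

2

A is directly tied to D and E. That is 2 neighbors, so the degree of A is 2.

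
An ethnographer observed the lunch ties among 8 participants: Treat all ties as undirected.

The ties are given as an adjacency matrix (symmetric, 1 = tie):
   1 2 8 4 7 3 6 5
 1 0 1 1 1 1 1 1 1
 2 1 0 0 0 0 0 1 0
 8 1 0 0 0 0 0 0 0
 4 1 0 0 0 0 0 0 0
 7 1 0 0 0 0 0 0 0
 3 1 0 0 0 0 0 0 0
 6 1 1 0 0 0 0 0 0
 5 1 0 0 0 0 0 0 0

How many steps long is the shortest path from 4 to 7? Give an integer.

One shortest route is 4 – 1 – 7, which uses 2 edges, and 4 and 7 are not directly tied, so nothing shorter exists. So d(4,7) = 2.

2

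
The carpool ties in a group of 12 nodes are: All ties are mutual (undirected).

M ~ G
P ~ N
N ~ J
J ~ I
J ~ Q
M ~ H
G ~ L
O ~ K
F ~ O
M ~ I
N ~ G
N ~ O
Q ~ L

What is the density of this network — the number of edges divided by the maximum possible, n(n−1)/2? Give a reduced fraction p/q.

13/66

There are 13 edges and 12 nodes, so the maximum possible is C(12,2) = 66.
Density = 13/66.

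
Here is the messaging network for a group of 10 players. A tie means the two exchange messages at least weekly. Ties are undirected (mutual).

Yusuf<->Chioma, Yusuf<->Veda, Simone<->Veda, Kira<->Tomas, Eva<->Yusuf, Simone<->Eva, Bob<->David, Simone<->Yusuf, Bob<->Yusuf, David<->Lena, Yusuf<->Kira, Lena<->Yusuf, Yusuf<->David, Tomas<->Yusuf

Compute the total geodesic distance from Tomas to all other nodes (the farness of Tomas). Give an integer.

Distances from Tomas: Bob:2, Chioma:2, David:2, Eva:2, Kira:1, Lena:2, Simone:2, Veda:2, Yusuf:1.
Sum = 2 + 2 + 2 + 2 + 1 + 2 + 2 + 2 + 1 = 16.

16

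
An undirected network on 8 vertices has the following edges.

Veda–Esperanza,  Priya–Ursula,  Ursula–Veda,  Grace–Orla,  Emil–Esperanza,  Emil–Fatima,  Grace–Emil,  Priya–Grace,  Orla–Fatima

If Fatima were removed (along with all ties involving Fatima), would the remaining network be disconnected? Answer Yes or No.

No

Even without Fatima, every remaining node can still reach every other (the residual graph is connected), so Fatima is not a cut vertex.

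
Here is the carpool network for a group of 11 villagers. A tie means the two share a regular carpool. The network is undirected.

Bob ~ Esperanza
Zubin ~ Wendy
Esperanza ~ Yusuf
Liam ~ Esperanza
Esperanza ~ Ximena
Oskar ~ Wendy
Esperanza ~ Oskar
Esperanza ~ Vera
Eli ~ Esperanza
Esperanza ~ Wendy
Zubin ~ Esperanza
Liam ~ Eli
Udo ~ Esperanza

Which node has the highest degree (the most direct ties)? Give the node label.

Degrees — Bob:1, Eli:2, Esperanza:10, Liam:2, Oskar:2, Udo:1, Vera:1, Wendy:3, Ximena:1, Yusuf:1, Zubin:2.
The maximum is 10, attained only by Esperanza.

Esperanza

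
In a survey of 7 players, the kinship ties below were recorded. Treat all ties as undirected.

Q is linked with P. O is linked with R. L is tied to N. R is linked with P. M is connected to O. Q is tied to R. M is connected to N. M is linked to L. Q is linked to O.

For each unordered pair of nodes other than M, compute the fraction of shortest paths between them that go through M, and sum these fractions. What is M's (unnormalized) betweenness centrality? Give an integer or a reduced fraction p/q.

Pairs whose geodesics pass through M — N–O: 1; N–R: 1; N–Q: 1; N–P: 2/2; L–O: 1; L–R: 1; L–Q: 1; L–P: 2/2.
All other pairs contribute 0.
Summing the contributions gives betweenness(M) = 8.

8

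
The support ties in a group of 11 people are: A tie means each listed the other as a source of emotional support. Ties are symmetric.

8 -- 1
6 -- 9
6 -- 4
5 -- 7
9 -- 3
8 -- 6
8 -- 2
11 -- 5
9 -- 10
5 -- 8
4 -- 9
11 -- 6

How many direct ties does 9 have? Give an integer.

4

9 is directly tied to 3, 4, 6, and 10. That is 4 neighbors, so the degree of 9 is 4.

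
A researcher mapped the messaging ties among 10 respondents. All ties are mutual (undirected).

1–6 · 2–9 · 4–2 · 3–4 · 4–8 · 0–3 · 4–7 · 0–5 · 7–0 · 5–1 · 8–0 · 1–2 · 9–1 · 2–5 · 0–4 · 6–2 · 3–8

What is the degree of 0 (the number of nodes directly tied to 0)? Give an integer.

5

0 is directly tied to 3, 4, 5, 7, and 8. That is 5 neighbors, so the degree of 0 is 5.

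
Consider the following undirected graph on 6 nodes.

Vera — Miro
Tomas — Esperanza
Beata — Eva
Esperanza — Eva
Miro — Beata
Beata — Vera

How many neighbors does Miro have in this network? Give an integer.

2

Miro is directly tied to Beata and Vera. That is 2 neighbors, so the degree of Miro is 2.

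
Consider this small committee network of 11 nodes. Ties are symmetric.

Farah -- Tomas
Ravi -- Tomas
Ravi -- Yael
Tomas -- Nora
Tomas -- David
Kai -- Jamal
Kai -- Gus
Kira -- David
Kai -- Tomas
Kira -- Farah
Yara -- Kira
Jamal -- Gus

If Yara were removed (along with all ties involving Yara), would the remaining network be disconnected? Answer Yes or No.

Even without Yara, every remaining node can still reach every other (the residual graph is connected), so Yara is not a cut vertex.

No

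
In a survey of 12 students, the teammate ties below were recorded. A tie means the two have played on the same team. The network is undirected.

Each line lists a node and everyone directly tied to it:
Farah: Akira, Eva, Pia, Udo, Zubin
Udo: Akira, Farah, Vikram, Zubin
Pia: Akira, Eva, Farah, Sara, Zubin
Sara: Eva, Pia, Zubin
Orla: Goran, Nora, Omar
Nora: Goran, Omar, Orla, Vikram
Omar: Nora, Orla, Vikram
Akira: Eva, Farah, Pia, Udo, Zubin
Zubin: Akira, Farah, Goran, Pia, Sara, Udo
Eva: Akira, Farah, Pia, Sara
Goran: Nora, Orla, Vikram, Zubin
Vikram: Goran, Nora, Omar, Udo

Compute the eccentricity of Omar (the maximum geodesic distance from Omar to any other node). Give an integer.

Distances from Omar: Akira:3, Eva:4, Farah:3, Goran:2, Nora:1, Orla:1, Pia:4, Sara:4, Udo:2, Vikram:1, Zubin:3.
The largest is 4 (to Sara, Pia, and Eva), so the eccentricity of Omar is 4.

4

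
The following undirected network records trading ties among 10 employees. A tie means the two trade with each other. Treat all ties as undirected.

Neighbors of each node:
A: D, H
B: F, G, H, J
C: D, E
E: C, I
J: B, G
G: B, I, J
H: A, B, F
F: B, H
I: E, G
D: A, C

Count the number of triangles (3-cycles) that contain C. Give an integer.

0

C's neighbors are D and E, but none of them are tied to each other, so no triangle contains C.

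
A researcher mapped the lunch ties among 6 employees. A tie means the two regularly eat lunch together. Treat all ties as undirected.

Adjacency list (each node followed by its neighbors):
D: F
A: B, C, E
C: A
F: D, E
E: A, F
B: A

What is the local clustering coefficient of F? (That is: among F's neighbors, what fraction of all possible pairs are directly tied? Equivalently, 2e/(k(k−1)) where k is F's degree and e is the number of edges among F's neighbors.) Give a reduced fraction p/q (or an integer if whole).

F's neighbors: D and E (k = 2).
Possible neighbor pairs: C(2,2) = 1. Edges among them: none → e = 0.
Clustering(F) = 0/1.

0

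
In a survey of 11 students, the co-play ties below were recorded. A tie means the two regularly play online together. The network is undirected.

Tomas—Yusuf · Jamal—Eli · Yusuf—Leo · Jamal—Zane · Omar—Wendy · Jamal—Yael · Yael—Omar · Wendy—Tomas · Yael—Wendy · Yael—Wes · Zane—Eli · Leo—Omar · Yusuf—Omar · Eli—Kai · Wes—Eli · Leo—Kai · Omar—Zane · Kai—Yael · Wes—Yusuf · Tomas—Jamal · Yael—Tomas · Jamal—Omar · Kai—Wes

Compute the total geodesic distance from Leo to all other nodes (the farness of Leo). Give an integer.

Distances from Leo: Eli:2, Jamal:2, Kai:1, Omar:1, Tomas:2, Wendy:2, Wes:2, Yael:2, Yusuf:1, Zane:2.
Sum = 2 + 2 + 1 + 1 + 2 + 2 + 2 + 2 + 1 + 2 = 17.

17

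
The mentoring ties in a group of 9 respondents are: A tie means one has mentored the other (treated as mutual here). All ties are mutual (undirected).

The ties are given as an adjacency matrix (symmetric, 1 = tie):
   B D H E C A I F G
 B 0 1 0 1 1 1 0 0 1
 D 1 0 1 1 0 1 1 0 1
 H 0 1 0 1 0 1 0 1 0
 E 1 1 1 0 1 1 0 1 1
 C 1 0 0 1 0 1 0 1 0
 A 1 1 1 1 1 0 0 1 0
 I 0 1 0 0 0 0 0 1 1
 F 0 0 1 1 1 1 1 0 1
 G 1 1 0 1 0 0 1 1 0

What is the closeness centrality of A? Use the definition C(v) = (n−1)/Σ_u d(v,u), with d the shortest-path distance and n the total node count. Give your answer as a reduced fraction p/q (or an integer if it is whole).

Distances from A: B:1, C:1, D:1, E:1, F:1, G:2, H:1, I:2. Sum = 10.
n = 9, so closeness = 8/10 = 4/5.

4/5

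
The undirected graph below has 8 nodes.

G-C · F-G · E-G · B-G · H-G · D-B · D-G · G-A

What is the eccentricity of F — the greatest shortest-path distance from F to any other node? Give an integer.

2

Distances from F: A:2, B:2, C:2, D:2, E:2, G:1, H:2.
The largest is 2 (to H, C, D, B, E, and A), so the eccentricity of F is 2.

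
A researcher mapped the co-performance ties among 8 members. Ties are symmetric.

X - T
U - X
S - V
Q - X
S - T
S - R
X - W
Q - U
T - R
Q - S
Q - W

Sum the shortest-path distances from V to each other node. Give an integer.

Distances from V: Q:2, R:2, S:1, T:2, U:3, W:3, X:3.
Sum = 2 + 2 + 1 + 2 + 3 + 3 + 3 = 16.

16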